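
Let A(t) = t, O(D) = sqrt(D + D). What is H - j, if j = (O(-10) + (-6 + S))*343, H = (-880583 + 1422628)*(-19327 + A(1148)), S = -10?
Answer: -9853830567 - 686*I*sqrt(5) ≈ -9.8538e+9 - 1533.9*I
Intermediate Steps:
O(D) = sqrt(2)*sqrt(D) (O(D) = sqrt(2*D) = sqrt(2)*sqrt(D))
H = -9853836055 (H = (-880583 + 1422628)*(-19327 + 1148) = 542045*(-18179) = -9853836055)
j = -5488 + 686*I*sqrt(5) (j = (sqrt(2)*sqrt(-10) + (-6 - 10))*343 = (sqrt(2)*(I*sqrt(10)) - 16)*343 = (2*I*sqrt(5) - 16)*343 = (-16 + 2*I*sqrt(5))*343 = -5488 + 686*I*sqrt(5) ≈ -5488.0 + 1533.9*I)
H - j = -9853836055 - (-5488 + 686*I*sqrt(5)) = -9853836055 + (5488 - 686*I*sqrt(5)) = -9853830567 - 686*I*sqrt(5)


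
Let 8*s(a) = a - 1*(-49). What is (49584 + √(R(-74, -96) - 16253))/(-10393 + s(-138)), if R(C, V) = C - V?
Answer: -396672/83233 - 8*I*√16231/83233 ≈ -4.7658 - 0.012245*I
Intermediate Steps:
s(a) = 49/8 + a/8 (s(a) = (a - 1*(-49))/8 = (a + 49)/8 = (49 + a)/8 = 49/8 + a/8)
(49584 + √(R(-74, -96) - 16253))/(-10393 + s(-138)) = (49584 + √((-74 - 1*(-96)) - 16253))/(-10393 + (49/8 + (⅛)*(-138))) = (49584 + √((-74 + 96) - 16253))/(-10393 + (49/8 - 69/4)) = (49584 + √(22 - 16253))/(-10393 - 89/8) = (49584 + √(-16231))/(-83233/8) = (49584 + I*√16231)*(-8/83233) = -396672/83233 - 8*I*√16231/83233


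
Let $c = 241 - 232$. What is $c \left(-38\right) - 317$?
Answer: $-659$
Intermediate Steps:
$c = 9$ ($c = 241 - 232 = 9$)
$c \left(-38\right) - 317 = 9 \left(-38\right) - 317 = -342 - 317 = -659$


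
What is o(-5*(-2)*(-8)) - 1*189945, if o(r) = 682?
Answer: -189263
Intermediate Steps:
o(-5*(-2)*(-8)) - 1*189945 = 682 - 1*189945 = 682 - 189945 = -189263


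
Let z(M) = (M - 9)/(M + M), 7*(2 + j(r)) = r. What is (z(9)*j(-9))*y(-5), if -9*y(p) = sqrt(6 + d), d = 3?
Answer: 0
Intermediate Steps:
j(r) = -2 + r/7
y(p) = -1/3 (y(p) = -sqrt(6 + 3)/9 = -sqrt(9)/9 = -1/9*3 = -1/3)
z(M) = (-9 + M)/(2*M) (z(M) = (-9 + M)/((2*M)) = (-9 + M)*(1/(2*M)) = (-9 + M)/(2*M))
(z(9)*j(-9))*y(-5) = (((1/2)*(-9 + 9)/9)*(-2 + (1/7)*(-9)))*(-1/3) = (((1/2)*(1/9)*0)*(-2 - 9/7))*(-1/3) = (0*(-23/7))*(-1/3) = 0*(-1/3) = 0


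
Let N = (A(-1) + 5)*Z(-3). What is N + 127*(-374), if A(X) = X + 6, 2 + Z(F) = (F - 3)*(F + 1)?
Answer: -47398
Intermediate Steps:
Z(F) = -2 + (1 + F)*(-3 + F) (Z(F) = -2 + (F - 3)*(F + 1) = -2 + (-3 + F)*(1 + F) = -2 + (1 + F)*(-3 + F))
A(X) = 6 + X
N = 100 (N = ((6 - 1) + 5)*(-5 + (-3)² - 2*(-3)) = (5 + 5)*(-5 + 9 + 6) = 10*10 = 100)
N + 127*(-374) = 100 + 127*(-374) = 100 - 47498 = -47398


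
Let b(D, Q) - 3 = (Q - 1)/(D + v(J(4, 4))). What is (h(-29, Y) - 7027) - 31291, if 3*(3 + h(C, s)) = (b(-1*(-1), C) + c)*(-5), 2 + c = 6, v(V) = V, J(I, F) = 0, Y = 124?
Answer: -114848/3 ≈ -38283.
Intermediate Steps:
c = 4 (c = -2 + 6 = 4)
b(D, Q) = 3 + (-1 + Q)/D (b(D, Q) = 3 + (Q - 1)/(D + 0) = 3 + (-1 + Q)/D)
h(C, s) = -13 - 5*C/3 (h(C, s) = -3 + (((-1 + C + 3*(-1*(-1)))/((-1*(-1))) + 4)*(-5))/3 = -3 + (((-1 + C + 3*1)/1 + 4)*(-5))/3 = -3 + ((1*(-1 + C + 3) + 4)*(-5))/3 = -3 + ((1*(2 + C) + 4)*(-5))/3 = -3 + (((2 + C) + 4)*(-5))/3 = -3 + ((6 + C)*(-5))/3 = -3 + (-30 - 5*C)/3 = -3 + (-10 - 5*C/3) = -13 - 5*C/3)
(h(-29, Y) - 7027) - 31291 = ((-13 - 5/3*(-29)) - 7027) - 31291 = ((-13 + 145/3) - 7027) - 31291 = (106/3 - 7027) - 31291 = -20975/3 - 31291 = -114848/3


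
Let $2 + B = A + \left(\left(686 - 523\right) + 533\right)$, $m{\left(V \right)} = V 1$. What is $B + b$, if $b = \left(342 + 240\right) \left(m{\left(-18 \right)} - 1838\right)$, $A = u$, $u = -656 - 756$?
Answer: $-1080910$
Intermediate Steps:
$m{\left(V \right)} = V$
$u = -1412$
$A = -1412$
$b = -1080192$ ($b = \left(342 + 240\right) \left(-18 - 1838\right) = 582 \left(-1856\right) = -1080192$)
$B = -718$ ($B = -2 + \left(-1412 + \left(\left(686 - 523\right) + 533\right)\right) = -2 + \left(-1412 + \left(163 + 533\right)\right) = -2 + \left(-1412 + 696\right) = -2 - 716 = -718$)
$B + b = -718 - 1080192 = -1080910$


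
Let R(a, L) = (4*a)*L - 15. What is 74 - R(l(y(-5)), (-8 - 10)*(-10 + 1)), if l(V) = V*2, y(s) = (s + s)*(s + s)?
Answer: -129511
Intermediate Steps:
y(s) = 4*s² (y(s) = (2*s)*(2*s) = 4*s²)
l(V) = 2*V
R(a, L) = -15 + 4*L*a (R(a, L) = 4*L*a - 15 = -15 + 4*L*a)
74 - R(l(y(-5)), (-8 - 10)*(-10 + 1)) = 74 - (-15 + 4*((-8 - 10)*(-10 + 1))*(2*(4*(-5)²))) = 74 - (-15 + 4*(-18*(-9))*(2*(4*25))) = 74 - (-15 + 4*162*(2*100)) = 74 - (-15 + 4*162*200) = 74 - (-15 + 129600) = 74 - 1*129585 = 74 - 129585 = -129511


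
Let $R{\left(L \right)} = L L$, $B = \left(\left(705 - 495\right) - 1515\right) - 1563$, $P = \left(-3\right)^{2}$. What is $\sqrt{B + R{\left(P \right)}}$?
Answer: $i \sqrt{2787} \approx 52.792 i$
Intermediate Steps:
$P = 9$
$B = -2868$ ($B = \left(\left(705 - 495\right) - 1515\right) - 1563 = \left(210 - 1515\right) - 1563 = -1305 - 1563 = -2868$)
$R{\left(L \right)} = L^{2}$
$\sqrt{B + R{\left(P \right)}} = \sqrt{-2868 + 9^{2}} = \sqrt{-2868 + 81} = \sqrt{-2787} = i \sqrt{2787}$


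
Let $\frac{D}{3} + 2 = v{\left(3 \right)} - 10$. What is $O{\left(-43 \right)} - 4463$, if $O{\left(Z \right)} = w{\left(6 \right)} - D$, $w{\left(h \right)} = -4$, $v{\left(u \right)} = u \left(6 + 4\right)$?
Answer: $-4521$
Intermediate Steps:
$v{\left(u \right)} = 10 u$ ($v{\left(u \right)} = u 10 = 10 u$)
$D = 54$ ($D = -6 + 3 \left(10 \cdot 3 - 10\right) = -6 + 3 \left(30 - 10\right) = -6 + 3 \cdot 20 = -6 + 60 = 54$)
$O{\left(Z \right)} = -58$ ($O{\left(Z \right)} = -4 - 54 = -58$)
$O{\left(-43 \right)} - 4463 = -58 - 4463 = -4521$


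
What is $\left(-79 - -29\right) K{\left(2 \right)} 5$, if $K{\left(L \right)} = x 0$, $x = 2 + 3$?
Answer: $0$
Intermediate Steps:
$x = 5$
$K{\left(L \right)} = 0$ ($K{\left(L \right)} = 5 \cdot 0 = 0$)
$\left(-79 - -29\right) K{\left(2 \right)} 5 = \left(-79 - -29\right) 0 \cdot 5 = \left(-79 + 29\right) 0 = \left(-50\right) 0 = 0$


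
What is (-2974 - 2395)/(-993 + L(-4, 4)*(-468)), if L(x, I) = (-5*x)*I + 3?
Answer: 767/5691 ≈ 0.13477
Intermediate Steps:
L(x, I) = 3 - 5*I*x (L(x, I) = -5*I*x + 3 = 3 - 5*I*x)
(-2974 - 2395)/(-993 + L(-4, 4)*(-468)) = (-2974 - 2395)/(-993 + (3 - 5*4*(-4))*(-468)) = -5369/(-993 + (3 + 80)*(-468)) = -5369/(-993 + 83*(-468)) = -5369/(-993 - 38844) = -5369/(-39837) = -5369*(-1/39837) = 767/5691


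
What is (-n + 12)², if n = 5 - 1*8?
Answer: 225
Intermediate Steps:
n = -3 (n = 5 - 8 = -3)
(-n + 12)² = (-1*(-3) + 12)² = (3 + 12)² = 15² = 225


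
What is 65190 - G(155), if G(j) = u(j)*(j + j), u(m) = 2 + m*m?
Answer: -7383180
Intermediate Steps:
u(m) = 2 + m**2
G(j) = 2*j*(2 + j**2) (G(j) = (2 + j**2)*(j + j) = (2 + j**2)*(2*j) = 2*j*(2 + j**2))
65190 - G(155) = 65190 - 2*155*(2 + 155**2) = 65190 - 2*155*(2 + 24025) = 65190 - 2*155*24027 = 65190 - 1*7448370 = 65190 - 7448370 = -7383180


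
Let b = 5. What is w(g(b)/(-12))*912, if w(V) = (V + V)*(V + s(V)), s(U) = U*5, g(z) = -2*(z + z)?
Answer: 30400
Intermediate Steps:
g(z) = -4*z
s(U) = 5*U
w(V) = 12*V**2 (w(V) = (V + V)*(V + 5*V) = (2*V)*(6*V) = 12*V**2)
w(g(b)/(-12))*912 = (12*(-4*5/(-12))**2)*912 = (12*(-20*(-1/12))**2)*912 = (12*(5/3)**2)*912 = (12*(25/9))*912 = (100/3)*912 = 30400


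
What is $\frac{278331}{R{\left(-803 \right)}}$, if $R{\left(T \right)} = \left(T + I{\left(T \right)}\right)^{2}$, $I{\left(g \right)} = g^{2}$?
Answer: $\frac{278331}{414743728036} \approx 6.7109 \cdot 10^{-7}$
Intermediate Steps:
$R{\left(T \right)} = \left(T + T^{2}\right)^{2}$
$\frac{278331}{R{\left(-803 \right)}} = \frac{278331}{\left(-803\right)^{2} \left(1 - 803\right)^{2}} = \frac{278331}{644809 \left(-802\right)^{2}} = \frac{278331}{644809 \cdot 643204} = \frac{278331}{414743728036}$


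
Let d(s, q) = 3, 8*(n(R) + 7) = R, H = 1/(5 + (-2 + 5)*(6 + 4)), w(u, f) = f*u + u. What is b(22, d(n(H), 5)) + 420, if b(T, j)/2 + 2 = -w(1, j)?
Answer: 408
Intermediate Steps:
w(u, f) = u + f*u
H = 1/35 (H = 1/(5 + 3*10) = 1/(5 + 30) = 1/35 ≈ 0.028571)
n(R) = -7 + R/8
b(T, j) = -6 - 2*j (b(T, j) = -4 + 2*(-(1 + j)) = -4 + 2*(-1 - j) = -4 + (-2 - 2*j) = -6 - 2*j)
b(22, d(n(H), 5)) + 420 = (-6 - 2*3) + 420 = (-6 - 6) + 420 = -12 + 420 = 408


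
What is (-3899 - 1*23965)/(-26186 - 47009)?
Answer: 27864/73195 ≈ 0.38068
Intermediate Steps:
(-3899 - 1*23965)/(-26186 - 47009) = (-3899 - 23965)/(-73195) = -27864*(-1/73195) = 27864/73195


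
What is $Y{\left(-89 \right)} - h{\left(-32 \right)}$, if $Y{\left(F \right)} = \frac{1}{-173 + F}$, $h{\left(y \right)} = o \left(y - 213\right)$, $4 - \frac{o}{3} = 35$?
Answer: $- \frac{5969671}{262} \approx -22785.0$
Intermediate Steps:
$o = -93$ ($o = 12 - 105 = -93$)
$h{\left(y \right)} = 19809 - 93 y$ ($h{\left(y \right)} = - 93 \left(y - 213\right) = - 93 \left(-213 + y\right) = 19809 - 93 y$)
$Y{\left(-89 \right)} - h{\left(-32 \right)} = \frac{1}{-173 - 89} - \left(19809 - -2976\right) = \frac{1}{-262} - \left(19809 + 2976\right) = - \frac{1}{262} - 22785 = - \frac{5969671}{262}$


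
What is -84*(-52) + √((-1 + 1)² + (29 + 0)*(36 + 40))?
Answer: 4368 + 2*√551 ≈ 4414.9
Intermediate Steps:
-84*(-52) + √((-1 + 1)² + (29 + 0)*(36 + 40)) = 4368 + √(0² + 29*76) = 4368 + √(0 + 2204) = 4368 + √2204 = 4368 + 2*√551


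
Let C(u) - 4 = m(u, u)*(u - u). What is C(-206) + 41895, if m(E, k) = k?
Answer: 41899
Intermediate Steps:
C(u) = 4 (C(u) = 4 + u*(u - u) = 4 + u*0 = 4 + 0 = 4)
C(-206) + 41895 = 4 + 41895 = 41899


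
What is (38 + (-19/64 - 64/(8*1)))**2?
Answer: 3613801/4096 ≈ 882.28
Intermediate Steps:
(38 + (-19/64 - 64/(8*1)))**2 = (38 + (-19*1/64 - 64/8))**2 = (38 + (-19/64 - 64*1/8))**2 = (38 + (-19/64 - 8))**2 = (38 - 531/64)**2 = (1901/64)**2 = 3613801/4096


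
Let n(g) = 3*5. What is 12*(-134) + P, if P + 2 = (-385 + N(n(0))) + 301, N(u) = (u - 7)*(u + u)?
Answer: -1454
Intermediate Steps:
n(g) = 15
N(u) = 2*u*(-7 + u) (N(u) = (-7 + u)*(2*u) = 2*u*(-7 + u))
P = 154 (P = -2 + ((-385 + 2*15*(-7 + 15)) + 301) = -2 + ((-385 + 2*15*8) + 301) = -2 + ((-385 + 240) + 301) = -2 + (-145 + 301) = -2 + 156 = 154)
12*(-134) + P = 12*(-134) + 154 = -1608 + 154 = -1454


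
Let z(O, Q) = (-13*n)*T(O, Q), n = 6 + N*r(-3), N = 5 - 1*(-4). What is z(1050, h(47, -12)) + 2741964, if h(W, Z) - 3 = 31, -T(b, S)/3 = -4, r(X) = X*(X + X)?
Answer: 2715756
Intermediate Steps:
N = 9 (N = 5 + 4 = 9)
r(X) = 2*X² (r(X) = X*(2*X) = 2*X²)
T(b, S) = 12 (T(b, S) = -3*(-4) = 12)
h(W, Z) = 34 (h(W, Z) = 3 + 31 = 34)
n = 168 (n = 6 + 9*(2*(-3)²) = 6 + 9*(2*9) = 6 + 9*18 = 6 + 162 = 168)
z(O, Q) = -26208 (z(O, Q) = -13*168*12 = -2184*12 = -26208)
z(1050, h(47, -12)) + 2741964 = -26208 + 2741964 = 2715756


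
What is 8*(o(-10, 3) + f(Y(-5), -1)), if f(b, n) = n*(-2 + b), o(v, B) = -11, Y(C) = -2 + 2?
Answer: -72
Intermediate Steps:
Y(C) = 0
8*(o(-10, 3) + f(Y(-5), -1)) = 8*(-11 - (-2 + 0)) = 8*(-11 - 1*(-2)) = 8*(-11 + 2) = 8*(-9) = -72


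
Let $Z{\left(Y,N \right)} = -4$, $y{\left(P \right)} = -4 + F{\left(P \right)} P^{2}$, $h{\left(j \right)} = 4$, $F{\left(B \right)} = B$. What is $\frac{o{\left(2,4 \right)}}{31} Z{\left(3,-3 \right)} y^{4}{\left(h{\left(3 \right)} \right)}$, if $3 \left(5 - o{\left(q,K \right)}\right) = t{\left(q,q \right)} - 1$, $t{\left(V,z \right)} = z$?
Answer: $- \frac{241920000}{31} \approx -7.8039 \cdot 10^{6}$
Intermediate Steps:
$y{\left(P \right)} = -4 + P^{3}$ ($y{\left(P \right)} = -4 + P P^{2} = -4 + P^{3}$)
$o{\left(q,K \right)} = \frac{16}{3} - \frac{q}{3}$ ($o{\left(q,K \right)} = 5 - \frac{q - 1}{3} = 5 - \frac{-1 + q}{3} = 5 - \left(- \frac{1}{3} + \frac{q}{3}\right) = \frac{16}{3} - \frac{q}{3}$)
$\frac{o{\left(2,4 \right)}}{31} Z{\left(3,-3 \right)} y^{4}{\left(h{\left(3 \right)} \right)} = \frac{\frac{16}{3} - \frac{2}{3}}{31} \left(-4\right) \left(-4 + 4^{3}\right)^{4} = \left(\frac{16}{3} - \frac{2}{3}\right) \frac{1}{31} \left(-4\right) \left(-4 + 64\right)^{4} = \frac{14}{3} \cdot \frac{1}{31} \left(-4\right) 60^{4} = \frac{14}{93} \left(-4\right) 12960000 = \left(- \frac{56}{93}\right) 12960000 = - \frac{241920000}{31}$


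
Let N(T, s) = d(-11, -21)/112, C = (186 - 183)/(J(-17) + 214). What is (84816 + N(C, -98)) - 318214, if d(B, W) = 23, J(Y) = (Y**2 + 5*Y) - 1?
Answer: -26140553/112 ≈ -2.3340e+5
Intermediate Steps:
J(Y) = -1 + Y**2 + 5*Y
C = 1/139 (C = (186 - 183)/((-1 + (-17)**2 + 5*(-17)) + 214) = 3/((-1 + 289 - 85) + 214) = 3/(203 + 214) = 3/417 = 3*(1/417) = 1/139 ≈ 0.0071942)
N(T, s) = 23/112
(84816 + N(C, -98)) - 318214 = (84816 + 23/112) - 318214 = 9499415/112 - 318214 = -26140553/112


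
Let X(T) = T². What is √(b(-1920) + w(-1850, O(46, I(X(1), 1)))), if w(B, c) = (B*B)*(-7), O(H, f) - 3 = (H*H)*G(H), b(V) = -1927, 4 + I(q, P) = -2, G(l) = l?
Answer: I*√23959427 ≈ 4894.8*I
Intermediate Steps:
I(q, P) = -6 (I(q, P) = -4 - 2 = -6)
O(H, f) = 3 + H³ (O(H, f) = 3 + (H*H)*H = 3 + H²*H = 3 + H³)
w(B, c) = -7*B² (w(B, c) = B²*(-7) = -7*B²)
√(b(-1920) + w(-1850, O(46, I(X(1), 1)))) = √(-1927 - 7*(-1850)²) = √(-1927 - 7*3422500) = √(-1927 - 23957500) = √(-23959427) = I*√23959427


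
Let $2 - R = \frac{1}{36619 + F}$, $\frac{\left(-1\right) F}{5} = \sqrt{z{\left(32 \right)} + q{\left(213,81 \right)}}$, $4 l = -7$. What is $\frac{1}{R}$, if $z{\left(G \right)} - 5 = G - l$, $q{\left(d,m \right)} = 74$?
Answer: $\frac{5363720131}{10727293788} + \frac{5 \sqrt{451}}{10727293788} \approx 0.50001$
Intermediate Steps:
$l = - \frac{7}{4}$ ($l = \frac{1}{4} \left(-7\right) = - \frac{7}{4} \approx -1.75$)
$z{\left(G \right)} = \frac{27}{4} + G$ ($z{\left(G \right)} = 5 + \left(G - - \frac{7}{4}\right) = 5 + \left(G + \frac{7}{4}\right) = 5 + \left(\frac{7}{4} + G\right) = \frac{27}{4} + G$)
$F = - \frac{5 \sqrt{451}}{2}$ ($F = - 5 \sqrt{\left(\frac{27}{4} + 32\right) + 74} = - 5 \sqrt{\frac{155}{4} + 74} = - 5 \sqrt{\frac{451}{4}} = - 5 \frac{\sqrt{451}}{2} = - \frac{5 \sqrt{451}}{2} \approx -53.092$)
$R = 2 - \frac{1}{36619 - \frac{5 \sqrt{451}}{2}} \approx 2.0$
$\frac{1}{R} = \frac{1}{\frac{975221842}{487617579} - \frac{10 \sqrt{451}}{5363793369}}$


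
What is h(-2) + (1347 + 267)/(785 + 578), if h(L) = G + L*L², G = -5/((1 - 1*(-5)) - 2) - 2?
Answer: -54879/5452 ≈ -10.066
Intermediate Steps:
G = -13/4 (G = -5/((1 + 5) - 2) - 2 = -5/(6 - 2) - 2 = -5/4 - 2 = -13/4 ≈ -3.2500)
h(L) = -13/4 + L³ (h(L) = -13/4 + L*L² = -13/4 + L³)
h(-2) + (1347 + 267)/(785 + 578) = (-13/4 + (-2)³) + (1347 + 267)/(785 + 578) = (-13/4 - 8) + 1614/1363 = -45/4 + 1614*(1/1363) = -45/4 + 1614/1363 = -54879/5452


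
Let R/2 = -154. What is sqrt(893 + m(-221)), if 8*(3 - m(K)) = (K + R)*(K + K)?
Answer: 5*I*sqrt(4533)/2 ≈ 168.32*I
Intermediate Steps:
R = -308 (R = 2*(-154) = -308)
m(K) = 3 - K*(-308 + K)/4 (m(K) = 3 - (K - 308)*(K + K)/8 = 3 - (-308 + K)*2*K/8 = 3 - K*(-308 + K)/4)
sqrt(893 + m(-221)) = sqrt(893 + (3 + 77*(-221) - 1/4*(-221)**2)) = sqrt(893 + (3 - 17017 - 1/4*48841)) = sqrt(893 + (3 - 17017 - 48841/4)) = sqrt(893 - 116897/4) = sqrt(-113325/4) = 5*I*sqrt(4533)/2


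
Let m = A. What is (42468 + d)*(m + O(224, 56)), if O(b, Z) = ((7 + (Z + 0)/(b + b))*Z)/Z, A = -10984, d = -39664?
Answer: -61558315/2 ≈ -3.0779e+7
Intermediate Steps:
m = -10984
O(b, Z) = 7 + Z/(2*b) (O(b, Z) = ((7 + Z/((2*b)))*Z)/Z = ((7 + Z*(1/(2*b)))*Z)/Z = ((7 + Z/(2*b))*Z)/Z = (Z*(7 + Z/(2*b)))/Z = 7 + Z/(2*b))
(42468 + d)*(m + O(224, 56)) = (42468 - 39664)*(-10984 + (7 + (1/2)*56/224)) = 2804*(-10984 + (7 + (1/2)*56*(1/224))) = 2804*(-10984 + (7 + 1/8)) = 2804*(-10984 + 57/8) = 2804*(-87815/8) = -61558315/2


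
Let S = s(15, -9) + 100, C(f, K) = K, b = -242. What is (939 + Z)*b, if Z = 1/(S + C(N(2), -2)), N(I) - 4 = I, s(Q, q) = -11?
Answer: -19769948/87 ≈ -2.2724e+5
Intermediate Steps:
N(I) = 4 + I
S = 89 (S = -11 + 100 = 89)
Z = 1/87 (Z = 1/(89 - 2) = 1/87 ≈ 0.011494)
(939 + Z)*b = (939 + 1/87)*(-242) = (81694/87)*(-242) = -19769948/87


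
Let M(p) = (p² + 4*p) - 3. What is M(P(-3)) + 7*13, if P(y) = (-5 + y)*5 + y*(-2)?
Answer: 1108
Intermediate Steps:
P(y) = -25 + 3*y (P(y) = (-25 + 5*y) - 2*y = -25 + 3*y)
M(p) = -3 + p² + 4*p
M(P(-3)) + 7*13 = (-3 + (-25 + 3*(-3))² + 4*(-25 + 3*(-3))) + 7*13 = (-3 + (-25 - 9)² + 4*(-25 - 9)) + 91 = (-3 + (-34)² + 4*(-34)) + 91 = (-3 + 1156 - 136) + 91 = 1017 + 91 = 1108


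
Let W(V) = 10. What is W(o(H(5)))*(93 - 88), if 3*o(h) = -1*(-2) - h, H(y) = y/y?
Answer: 50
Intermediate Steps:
H(y) = 1
o(h) = ⅔ - h/3 (o(h) = (-1*(-2) - h)/3 = (2 - h)/3 = ⅔ - h/3)
W(o(H(5)))*(93 - 88) = 10*(93 - 88) = 10*5 = 50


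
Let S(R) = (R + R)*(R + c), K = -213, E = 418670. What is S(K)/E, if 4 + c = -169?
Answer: 82218/209335 ≈ 0.39276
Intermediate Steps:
c = -173 (c = -4 - 169 = -173)
S(R) = 2*R*(-173 + R) (S(R) = (R + R)*(R - 173) = (2*R)*(-173 + R) = 2*R*(-173 + R))
S(K)/E = (2*(-213)*(-173 - 213))/418670 = (2*(-213)*(-386))*(1/418670) = 164436*(1/418670) = 82218/209335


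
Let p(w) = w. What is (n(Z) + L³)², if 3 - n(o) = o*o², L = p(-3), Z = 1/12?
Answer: 1720009729/2985984 ≈ 576.03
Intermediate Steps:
Z = 1/12 ≈ 0.083333
L = -3
n(o) = 3 - o³ (n(o) = 3 - o*o² = 3 - o³)
(n(Z) + L³)² = ((3 - (1/12)³) + (-3)³)² = ((3 - 1*1/1728) - 27)² = ((3 - 1/1728) - 27)² = (5183/1728 - 27)² = (-41473/1728)² = 1720009729/2985984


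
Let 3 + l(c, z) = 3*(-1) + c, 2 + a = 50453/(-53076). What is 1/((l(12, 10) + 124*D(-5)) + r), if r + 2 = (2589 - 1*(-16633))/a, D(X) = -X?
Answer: -156605/922505352 ≈ -0.00016976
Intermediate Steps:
a = -156605/53076 (a = -2 + 50453/(-53076) = -2 + 50453*(-1/53076) = -2 - 50453/53076 = -156605/53076 ≈ -2.9506)
r = -1020540082/156605 (r = -2 + (2589 - 1*(-16633))/(-156605/53076) = -2 + (2589 + 16633)*(-53076/156605) = -2 + 19222*(-53076/156605) = -2 - 1020226872/156605 = -1020540082/156605 ≈ -6516.6)
l(c, z) = -6 + c (l(c, z) = -3 + (3*(-1) + c) = -3 + (-3 + c) = -6 + c)
1/((l(12, 10) + 124*D(-5)) + r) = 1/(((-6 + 12) + 124*(-1*(-5))) - 1020540082/156605) = 1/((6 + 124*5) - 1020540082/156605) = 1/((6 + 620) - 1020540082/156605) = 1/(626 - 1020540082/156605) = 1/(-922505352/156605) = -156605/922505352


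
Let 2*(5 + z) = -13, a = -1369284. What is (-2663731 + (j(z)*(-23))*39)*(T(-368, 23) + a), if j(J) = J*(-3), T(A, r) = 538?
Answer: 3688329049415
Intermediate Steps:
z = -23/2 (z = -5 + (½)*(-13) = -5 - 13/2 = -23/2 ≈ -11.500)
j(J) = -3*J
(-2663731 + (j(z)*(-23))*39)*(T(-368, 23) + a) = (-2663731 + (-3*(-23/2)*(-23))*39)*(538 - 1369284) = (-2663731 + ((69/2)*(-23))*39)*(-1368746) = (-2663731 - 1587/2*39)*(-1368746) = (-2663731 - 61893/2)*(-1368746) = -5389355/2*(-1368746) = 3688329049415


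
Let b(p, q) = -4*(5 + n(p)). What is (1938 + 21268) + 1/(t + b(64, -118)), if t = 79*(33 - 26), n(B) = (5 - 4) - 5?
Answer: 12740095/549 ≈ 23206.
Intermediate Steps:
n(B) = -4 (n(B) = 1 - 5 = -4)
t = 553 (t = 79*7 = 553)
b(p, q) = -4 (b(p, q) = -4*(5 - 4) = -4*1 = -4)
(1938 + 21268) + 1/(t + b(64, -118)) = (1938 + 21268) + 1/(553 - 4) = 23206 + 1/549 = 12740095/549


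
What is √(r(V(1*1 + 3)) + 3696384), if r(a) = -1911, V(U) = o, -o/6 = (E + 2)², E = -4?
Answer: 3*√410497 ≈ 1922.1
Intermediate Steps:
o = -24 (o = -6*(-4 + 2)² = -6*(-2)² = -6*4 = -24)
V(U) = -24
√(r(V(1*1 + 3)) + 3696384) = √(-1911 + 3696384) = √3694473 = 3*√410497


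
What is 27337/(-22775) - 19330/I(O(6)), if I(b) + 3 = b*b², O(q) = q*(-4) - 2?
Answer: -40316373/400361725 ≈ -0.10070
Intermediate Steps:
O(q) = -2 - 4*q (O(q) = -4*q - 2 = -2 - 4*q)
I(b) = -3 + b³ (I(b) = -3 + b*b² = -3 + b³)
27337/(-22775) - 19330/I(O(6)) = 27337/(-22775) - 19330/(-3 + (-2 - 4*6)³) = 27337*(-1/22775) - 19330/(-3 + (-2 - 24)³) = -27337/22775 - 19330/(-3 + (-26)³) = -27337/22775 - 19330/(-3 - 17576) = -27337/22775 - 19330/(-17579) = -27337/22775 - 19330*(-1/17579) = -27337/22775 + 19330/17579 = -40316373/400361725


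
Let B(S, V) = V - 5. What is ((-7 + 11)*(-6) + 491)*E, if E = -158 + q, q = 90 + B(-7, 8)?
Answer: -30355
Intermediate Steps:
B(S, V) = -5 + V
q = 93 (q = 90 + (-5 + 8) = 90 + 3 = 93)
E = -65 (E = -158 + 93 = -65)
((-7 + 11)*(-6) + 491)*E = ((-7 + 11)*(-6) + 491)*(-65) = (4*(-6) + 491)*(-65) = (-24 + 491)*(-65) = 467*(-65) = -30355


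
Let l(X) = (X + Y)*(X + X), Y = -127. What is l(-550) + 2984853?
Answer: 3729553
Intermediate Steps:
l(X) = 2*X*(-127 + X) (l(X) = (X - 127)*(X + X) = (-127 + X)*(2*X) = 2*X*(-127 + X))
l(-550) + 2984853 = 2*(-550)*(-127 - 550) + 2984853 = 2*(-550)*(-677) + 2984853 = 744700 + 2984853 = 3729553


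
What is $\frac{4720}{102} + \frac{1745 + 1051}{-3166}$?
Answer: $\frac{3664582}{80733} \approx 45.391$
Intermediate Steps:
$\frac{4720}{102} + \frac{1745 + 1051}{-3166} = 4720 \cdot \frac{1}{102} + 2796 \left(- \frac{1}{3166}\right) = \frac{2360}{51} - \frac{1398}{1583} = \frac{3664582}{80733}$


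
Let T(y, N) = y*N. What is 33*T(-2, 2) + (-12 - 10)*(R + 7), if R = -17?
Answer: 88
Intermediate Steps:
T(y, N) = N*y
33*T(-2, 2) + (-12 - 10)*(R + 7) = 33*(2*(-2)) + (-12 - 10)*(-17 + 7) = 33*(-4) - 22*(-10) = -132 + 220 = 88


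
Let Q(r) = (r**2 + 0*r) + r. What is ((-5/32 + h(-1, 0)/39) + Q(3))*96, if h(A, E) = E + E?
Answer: 1137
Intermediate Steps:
Q(r) = r + r**2 (Q(r) = (r**2 + 0) + r = r**2 + r = r + r**2)
h(A, E) = 2*E
((-5/32 + h(-1, 0)/39) + Q(3))*96 = ((-5/32 + (2*0)/39) + 3*(1 + 3))*96 = ((-5*1/32 + 0*(1/39)) + 3*4)*96 = ((-5/32 + 0) + 12)*96 = (-5/32 + 12)*96 = (379/32)*96 = 1137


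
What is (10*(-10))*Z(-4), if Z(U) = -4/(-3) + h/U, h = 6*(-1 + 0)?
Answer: -850/3 ≈ -283.33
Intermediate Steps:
h = -6 (h = 6*(-1) = -6)
Z(U) = 4/3 - 6/U (Z(U) = -4/(-3) - 6/U = -4*(-⅓) - 6/U = 4/3 - 6/U)
(10*(-10))*Z(-4) = (10*(-10))*(4/3 - 6/(-4)) = -100*(4/3 - 6*(-¼)) = -100*(4/3 + 3/2) = -100*17/6 = -850/3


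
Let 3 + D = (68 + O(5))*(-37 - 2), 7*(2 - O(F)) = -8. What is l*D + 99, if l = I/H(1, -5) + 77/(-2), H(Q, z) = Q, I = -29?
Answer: 2626191/14 ≈ 1.8759e+5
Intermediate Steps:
O(F) = 22/7 (O(F) = 2 - ⅐*(-8) = 2 + 8/7 = 22/7)
l = -135/2 (l = -29/1 + 77/(-2) = -29*1 + 77*(-½) = -29 - 77/2 = -135/2 ≈ -67.500)
D = -19443/7 (D = -3 + (68 + 22/7)*(-37 - 2) = -3 + (498/7)*(-39) = -3 - 19422/7 = -19443/7 ≈ -2777.6)
l*D + 99 = -135/2*(-19443/7) + 99 = 2624805/14 + 99 = 2626191/14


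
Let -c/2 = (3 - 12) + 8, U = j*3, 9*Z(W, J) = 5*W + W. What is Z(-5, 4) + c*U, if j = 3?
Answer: 44/3 ≈ 14.667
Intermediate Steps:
Z(W, J) = 2*W/3 (Z(W, J) = (5*W + W)/9 = (6*W)/9 = 2*W/3)
U = 9 (U = 3*3 = 9)
c = 2 (c = -2*((3 - 12) + 8) = -2*(-9 + 8) = -2*(-1) = 2)
Z(-5, 4) + c*U = (⅔)*(-5) + 2*9 = -10/3 + 18 = 44/3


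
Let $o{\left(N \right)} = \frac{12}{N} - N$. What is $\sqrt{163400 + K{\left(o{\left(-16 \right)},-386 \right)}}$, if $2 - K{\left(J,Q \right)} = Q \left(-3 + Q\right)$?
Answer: $24 \sqrt{23} \approx 115.1$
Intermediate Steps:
$o{\left(N \right)} = - N + \frac{12}{N}$
$K{\left(J,Q \right)} = 2 - Q \left(-3 + Q\right)$
$\sqrt{163400 + K{\left(o{\left(-16 \right)},-386 \right)}} = \sqrt{163400 + \left(2 - \left(-386\right)^{2} + 3 \left(-386\right)\right)} = \sqrt{163400 - 150152} = \sqrt{13248} = 24 \sqrt{23}$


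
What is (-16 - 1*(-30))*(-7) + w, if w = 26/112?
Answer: -5475/56 ≈ -97.768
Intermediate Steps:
w = 13/56 (w = 26*(1/112) = 13/56 ≈ 0.23214)
(-16 - 1*(-30))*(-7) + w = (-16 - 1*(-30))*(-7) + 13/56 = (-16 + 30)*(-7) + 13/56 = 14*(-7) + 13/56 = -98 + 13/56 = -5475/56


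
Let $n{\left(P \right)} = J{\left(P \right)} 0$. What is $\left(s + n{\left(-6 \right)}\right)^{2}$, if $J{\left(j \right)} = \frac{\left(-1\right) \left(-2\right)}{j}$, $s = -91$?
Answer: $8281$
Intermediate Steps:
$J{\left(j \right)} = \frac{2}{j}$
$n{\left(P \right)} = 0$ ($n{\left(P \right)} = \frac{2}{P} 0 = 0$)
$\left(s + n{\left(-6 \right)}\right)^{2} = \left(-91 + 0\right)^{2} = \left(-91\right)^{2} = 8281$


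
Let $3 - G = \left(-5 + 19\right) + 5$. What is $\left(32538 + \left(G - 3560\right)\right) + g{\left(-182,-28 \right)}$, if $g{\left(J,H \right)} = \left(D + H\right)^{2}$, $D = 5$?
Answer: $29491$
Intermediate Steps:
$G = -16$ ($G = 3 - \left(\left(-5 + 19\right) + 5\right) = 3 - \left(14 + 5\right) = 3 - 19 = -16$)
$g{\left(J,H \right)} = \left(5 + H\right)^{2}$
$\left(32538 + \left(G - 3560\right)\right) + g{\left(-182,-28 \right)} = \left(32538 - 3576\right) + \left(5 - 28\right)^{2} = \left(32538 - 3576\right) + \left(-23\right)^{2} = \left(32538 - 3576\right) + 529 = 28962 + 529 = 29491$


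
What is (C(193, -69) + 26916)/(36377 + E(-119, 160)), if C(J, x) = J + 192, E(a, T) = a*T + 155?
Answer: 27301/17492 ≈ 1.5608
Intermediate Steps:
E(a, T) = 155 + T*a (E(a, T) = T*a + 155 = 155 + T*a)
C(J, x) = 192 + J
(C(193, -69) + 26916)/(36377 + E(-119, 160)) = ((192 + 193) + 26916)/(36377 + (155 + 160*(-119))) = (385 + 26916)/(36377 + (155 - 19040)) = 27301/(36377 - 18885) = 27301/17492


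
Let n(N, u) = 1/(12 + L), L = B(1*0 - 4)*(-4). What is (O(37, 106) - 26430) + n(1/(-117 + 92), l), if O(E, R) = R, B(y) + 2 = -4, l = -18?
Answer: -947663/36 ≈ -26324.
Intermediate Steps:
B(y) = -6 (B(y) = -2 - 4 = -6)
L = 24 (L = -6*(-4) = 24)
n(N, u) = 1/36 (n(N, u) = 1/(12 + 24) = 1/36)
(O(37, 106) - 26430) + n(1/(-117 + 92), l) = (106 - 26430) + 1/36 = -26324 + 1/36 = -947663/36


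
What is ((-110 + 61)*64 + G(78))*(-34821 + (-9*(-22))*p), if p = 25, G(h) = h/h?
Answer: 93645585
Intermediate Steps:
G(h) = 1
((-110 + 61)*64 + G(78))*(-34821 + (-9*(-22))*p) = ((-110 + 61)*64 + 1)*(-34821 - 9*(-22)*25) = (-49*64 + 1)*(-34821 + 198*25) = (-3136 + 1)*(-34821 + 4950) = -3135*(-29871) = 93645585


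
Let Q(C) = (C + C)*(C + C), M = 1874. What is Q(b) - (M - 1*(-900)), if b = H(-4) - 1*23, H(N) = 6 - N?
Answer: -2098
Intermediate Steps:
b = -13 (b = (6 - 1*(-4)) - 1*23 = (6 + 4) - 23 = 10 - 23 = -13)
Q(C) = 4*C² (Q(C) = (2*C)*(2*C) = 4*C²)
Q(b) - (M - 1*(-900)) = 4*(-13)² - (1874 - 1*(-900)) = 4*169 - (1874 + 900) = 676 - 1*2774 = 676 - 2774 = -2098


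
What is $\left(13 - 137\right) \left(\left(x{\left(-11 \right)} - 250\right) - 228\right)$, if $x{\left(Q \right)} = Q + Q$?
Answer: $62000$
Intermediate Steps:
$x{\left(Q \right)} = 2 Q$
$\left(13 - 137\right) \left(\left(x{\left(-11 \right)} - 250\right) - 228\right) = \left(13 - 137\right) \left(\left(2 \left(-11\right) - 250\right) - 228\right) = \left(13 - 137\right) \left(\left(-22 - 250\right) - 228\right) = - 124 \left(-272 - 228\right) = \left(-124\right) \left(-500\right) = 62000$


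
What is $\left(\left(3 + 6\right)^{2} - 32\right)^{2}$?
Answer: $2401$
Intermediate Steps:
$\left(\left(3 + 6\right)^{2} - 32\right)^{2} = \left(9^{2} - 32\right)^{2} = \left(81 - 32\right)^{2} = 49^{2} = 2401$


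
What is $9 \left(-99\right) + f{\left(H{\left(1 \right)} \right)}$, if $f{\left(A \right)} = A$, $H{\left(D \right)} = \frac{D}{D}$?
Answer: $-890$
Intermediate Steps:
$H{\left(D \right)} = 1$
$9 \left(-99\right) + f{\left(H{\left(1 \right)} \right)} = 9 \left(-99\right) + 1 = -891 + 1 = -890$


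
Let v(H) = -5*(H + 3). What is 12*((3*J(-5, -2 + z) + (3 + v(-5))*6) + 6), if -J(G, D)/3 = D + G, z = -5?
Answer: 2304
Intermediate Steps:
v(H) = -15 - 5*H (v(H) = -5*(3 + H) = -15 - 5*H)
J(G, D) = -3*D - 3*G (J(G, D) = -3*(D + G) = -3*D - 3*G)
12*((3*J(-5, -2 + z) + (3 + v(-5))*6) + 6) = 12*((3*(-3*(-2 - 5) - 3*(-5)) + (3 + (-15 - 5*(-5)))*6) + 6) = 12*((3*(-3*(-7) + 15) + (3 + (-15 + 25))*6) + 6) = 12*((3*(21 + 15) + (3 + 10)*6) + 6) = 12*((3*36 + 13*6) + 6) = 12*((108 + 78) + 6) = 12*(186 + 6) = 12*192 = 2304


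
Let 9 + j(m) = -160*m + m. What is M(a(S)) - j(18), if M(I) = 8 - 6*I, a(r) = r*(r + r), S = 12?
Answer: 1151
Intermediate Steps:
a(r) = 2*r² (a(r) = r*(2*r) = 2*r²)
j(m) = -9 - 159*m (j(m) = -9 + (-160*m + m) = -9 - 159*m)
M(a(S)) - j(18) = (8 - 12*12²) - (-9 - 159*18) = (8 - 12*144) - (-9 - 2862) = (8 - 6*288) - 1*(-2871) = (8 - 1728) + 2871 = -1720 + 2871 = 1151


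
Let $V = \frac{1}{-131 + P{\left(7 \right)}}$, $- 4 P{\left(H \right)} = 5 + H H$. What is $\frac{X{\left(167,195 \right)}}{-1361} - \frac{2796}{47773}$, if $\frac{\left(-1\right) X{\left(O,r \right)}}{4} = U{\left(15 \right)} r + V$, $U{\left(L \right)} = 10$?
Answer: $\frac{106589766532}{18790506317} \approx 5.6725$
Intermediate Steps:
$P{\left(H \right)} = - \frac{5}{4} - \frac{H^{2}}{4}$ ($P{\left(H \right)} = - \frac{5 + H H}{4} = - \frac{5 + H^{2}}{4} = - \frac{5}{4} - \frac{H^{2}}{4}$)
$V = - \frac{2}{289}$ ($V = \frac{1}{-131 - \left(\frac{5}{4} + \frac{7^{2}}{4}\right)} = \frac{1}{-131 - \frac{27}{2}} = \frac{1}{- \frac{289}{2}} = - \frac{2}{289} \approx -0.0069204$)
$X{\left(O,r \right)} = \frac{8}{289} - 40 r$ ($X{\left(O,r \right)} = - 4 \left(10 r - \frac{2}{289}\right) = - 4 \left(- \frac{2}{289} + 10 r\right) = \frac{8}{289} - 40 r$)
$\frac{X{\left(167,195 \right)}}{-1361} - \frac{2796}{47773} = \frac{\frac{8}{289} - 7800}{-1361} - \frac{2796}{47773} = \left(\frac{8}{289} - 7800\right) \left(- \frac{1}{1361}\right) - \frac{2796}{47773} = \left(- \frac{2254192}{289}\right) \left(- \frac{1}{1361}\right) - \frac{2796}{47773} = \frac{2254192}{393329} - \frac{2796}{47773} = \frac{106589766532}{18790506317}$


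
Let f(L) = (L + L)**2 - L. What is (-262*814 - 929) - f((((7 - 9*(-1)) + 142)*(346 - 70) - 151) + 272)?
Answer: -7649072232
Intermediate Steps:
f(L) = -L + 4*L**2 (f(L) = (2*L)**2 - L = 4*L**2 - L = -L + 4*L**2)
(-262*814 - 929) - f((((7 - 9*(-1)) + 142)*(346 - 70) - 151) + 272) = (-262*814 - 929) - ((((7 - 9*(-1)) + 142)*(346 - 70) - 151) + 272)*(-1 + 4*((((7 - 9*(-1)) + 142)*(346 - 70) - 151) + 272)) = (-213268 - 929) - ((((7 + 9) + 142)*276 - 151) + 272)*(-1 + 4*((((7 + 9) + 142)*276 - 151) + 272)) = -214197 - (((16 + 142)*276 - 151) + 272)*(-1 + 4*(((16 + 142)*276 - 151) + 272)) = -214197 - ((158*276 - 151) + 272)*(-1 + 4*((158*276 - 151) + 272)) = -214197 - ((43608 - 151) + 272)*(-1 + 4*((43608 - 151) + 272)) = -214197 - (43457 + 272)*(-1 + 4*(43457 + 272)) = -214197 - 43729*(-1 + 4*43729) = -214197 - 43729*(-1 + 174916) = -214197 - 43729*174915 = -214197 - 1*7648858035 = -214197 - 7648858035 = -7649072232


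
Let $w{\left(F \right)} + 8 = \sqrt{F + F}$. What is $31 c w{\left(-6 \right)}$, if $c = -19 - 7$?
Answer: $6448 - 1612 i \sqrt{3} \approx 6448.0 - 2792.1 i$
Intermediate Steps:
$w{\left(F \right)} = -8 + \sqrt{2} \sqrt{F}$ ($w{\left(F \right)} = -8 + \sqrt{F + F} = -8 + \sqrt{2 F} = -8 + \sqrt{2} \sqrt{F}$)
$c = -26$ ($c = -19 - 7 = -26$)
$31 c w{\left(-6 \right)} = 31 \left(-26\right) \left(-8 + \sqrt{2} \sqrt{-6}\right) = - 806 \left(-8 + \sqrt{2} i \sqrt{6}\right) = - 806 \left(-8 + 2 i \sqrt{3}\right) = 6448 - 1612 i \sqrt{3}$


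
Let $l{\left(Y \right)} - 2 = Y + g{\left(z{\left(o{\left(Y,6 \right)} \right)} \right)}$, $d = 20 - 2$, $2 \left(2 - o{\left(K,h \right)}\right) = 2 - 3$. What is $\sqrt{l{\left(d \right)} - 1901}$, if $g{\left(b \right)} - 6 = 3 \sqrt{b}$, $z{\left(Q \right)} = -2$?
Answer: $\sqrt{-1875 + 3 i \sqrt{2}} \approx 0.049 + 43.301 i$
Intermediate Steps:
$o{\left(K,h \right)} = \frac{5}{2}$ ($o{\left(K,h \right)} = 2 - \frac{2 - 3}{2} = 2 - - \frac{1}{2} = 2 + \frac{1}{2} = \frac{5}{2}$)
$g{\left(b \right)} = 6 + 3 \sqrt{b}$
$d = 18$
$l{\left(Y \right)} = 8 + Y + 3 i \sqrt{2}$ ($l{\left(Y \right)} = 2 + \left(Y + \left(6 + 3 \sqrt{-2}\right)\right) = 2 + \left(Y + \left(6 + 3 i \sqrt{2}\right)\right) = 2 + \left(6 + Y + 3 i \sqrt{2}\right) = 8 + Y + 3 i \sqrt{2}$)
$\sqrt{l{\left(d \right)} - 1901} = \sqrt{\left(8 + 18 + 3 i \sqrt{2}\right) - 1901} = \sqrt{\left(26 + 3 i \sqrt{2}\right) - 1901} = \sqrt{-1875 + 3 i \sqrt{2}}$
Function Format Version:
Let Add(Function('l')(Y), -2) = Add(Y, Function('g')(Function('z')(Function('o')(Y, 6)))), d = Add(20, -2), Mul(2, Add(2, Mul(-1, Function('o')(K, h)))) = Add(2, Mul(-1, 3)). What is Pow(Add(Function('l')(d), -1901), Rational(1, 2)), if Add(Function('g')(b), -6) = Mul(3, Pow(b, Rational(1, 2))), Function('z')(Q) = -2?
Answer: Pow(Add(-1875, Mul(3, I, Pow(2, Rational(1, 2)))), Rational(1, 2)) ≈ Add(0.0490, Mul(43.301, I))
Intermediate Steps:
Function('o')(K, h) = Rational(5, 2) (Function('o')(K, h) = Add(2, Mul(Rational(-1, 2), Add(2, Mul(-1, 3)))) = Add(2, Mul(Rational(-1, 2), Add(2, -3))) = Add(2, Mul(Rational(-1, 2), -1)) = Add(2, Rational(1, 2)) = Rational(5, 2))
Function('g')(b) = Add(6, Mul(3, Pow(b, Rational(1, 2))))
d = 18
Function('l')(Y) = Add(8, Y, Mul(3, I, Pow(2, Rational(1, 2)))) (Function('l')(Y) = Add(2, Add(Y, Add(6, Mul(3, Pow(-2, Rational(1, 2)))))) = Add(2, Add(Y, Add(6, Mul(3, Mul(I, Pow(2, Rational(1, 2))))))) = Add(2, Add(Y, Add(6, Mul(3, I, Pow(2, Rational(1, 2)))))) = Add(2, Add(6, Y, Mul(3, I, Pow(2, Rational(1, 2))))) = Add(8, Y, Mul(3, I, Pow(2, Rational(1, 2)))))
Pow(Add(Function('l')(d), -1901), Rational(1, 2)) = Pow(Add(Add(8, 18, Mul(3, I, Pow(2, Rational(1, 2)))), -1901), Rational(1, 2)) = Pow(Add(Add(26, Mul(3, I, Pow(2, Rational(1, 2)))), -1901), Rational(1, 2)) = Pow(Add(-1875, Mul(3, I, Pow(2, Rational(1, 2)))), Rational(1, 2))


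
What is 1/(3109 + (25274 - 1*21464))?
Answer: 1/6919 ≈ 0.00014453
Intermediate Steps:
1/(3109 + (25274 - 1*21464)) = 1/(3109 + (25274 - 21464)) = 1/(3109 + 3810) = 1/6919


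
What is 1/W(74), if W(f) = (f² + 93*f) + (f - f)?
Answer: 1/12358 ≈ 8.0919e-5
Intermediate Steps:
W(f) = f² + 93*f (W(f) = (f² + 93*f) + 0 = f² + 93*f)
1/W(74) = 1/(74*(93 + 74)) = 1/(74*167) = 1/12358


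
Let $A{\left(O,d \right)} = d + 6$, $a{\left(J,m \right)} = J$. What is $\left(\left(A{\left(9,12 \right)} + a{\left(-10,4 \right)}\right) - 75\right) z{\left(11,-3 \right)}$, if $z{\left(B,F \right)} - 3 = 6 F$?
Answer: $1005$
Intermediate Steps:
$A{\left(O,d \right)} = 6 + d$
$z{\left(B,F \right)} = 3 + 6 F$
$\left(\left(A{\left(9,12 \right)} + a{\left(-10,4 \right)}\right) - 75\right) z{\left(11,-3 \right)} = \left(\left(\left(6 + 12\right) - 10\right) - 75\right) \left(3 + 6 \left(-3\right)\right) = \left(\left(18 - 10\right) - 75\right) \left(3 - 18\right) = \left(8 - 75\right) \left(-15\right) = \left(-67\right) \left(-15\right) = 1005$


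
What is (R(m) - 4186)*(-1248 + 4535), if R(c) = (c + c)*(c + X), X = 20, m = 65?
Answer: 22561968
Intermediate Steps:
R(c) = 2*c*(20 + c) (R(c) = (c + c)*(c + 20) = (2*c)*(20 + c) = 2*c*(20 + c))
(R(m) - 4186)*(-1248 + 4535) = (2*65*(20 + 65) - 4186)*(-1248 + 4535) = (2*65*85 - 4186)*3287 = (11050 - 4186)*3287 = 6864*3287 = 22561968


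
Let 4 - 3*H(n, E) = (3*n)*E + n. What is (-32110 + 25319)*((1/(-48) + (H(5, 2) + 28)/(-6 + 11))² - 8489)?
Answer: 368416089449/6400 ≈ 5.7565e+7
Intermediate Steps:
H(n, E) = 4/3 - n/3 - E*n (H(n, E) = 4/3 - ((3*n)*E + n)/3 = 4/3 - (3*E*n + n)/3 = 4/3 - (n + 3*E*n)/3 = 4/3 + (-n/3 - E*n) = 4/3 - n/3 - E*n)
(-32110 + 25319)*((1/(-48) + (H(5, 2) + 28)/(-6 + 11))² - 8489) = (-32110 + 25319)*((1/(-48) + ((4/3 - ⅓*5 - 1*2*5) + 28)/(-6 + 11))² - 8489) = -6791*((-1/48 + ((4/3 - 5/3 - 10) + 28)/5)² - 8489) = -6791*((-1/48 + (-31/3 + 28)*(⅕))² - 8489) = -6791*((-1/48 + (53/3)*(⅕))² - 8489) = -6791*((-1/48 + 53/15)² - 8489) = -6791*((281/80)² - 8489) = -6791*(78961/6400 - 8489) = -6791*(-54250639/6400) = 368416089449/6400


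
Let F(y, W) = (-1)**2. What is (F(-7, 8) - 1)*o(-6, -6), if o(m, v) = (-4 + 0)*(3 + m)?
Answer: 0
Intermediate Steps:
F(y, W) = 1
o(m, v) = -12 - 4*m (o(m, v) = -4*(3 + m) = -12 - 4*m)
(F(-7, 8) - 1)*o(-6, -6) = (1 - 1)*(-12 - 4*(-6)) = 0*(-12 + 24) = 0*12 = 0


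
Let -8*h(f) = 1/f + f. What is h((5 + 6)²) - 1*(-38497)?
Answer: 18625227/484 ≈ 38482.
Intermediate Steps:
h(f) = -f/8 - 1/(8*f) (h(f) = -(1/f + f)/8 = -(f + 1/f)/8 = -f/8 - 1/(8*f))
h((5 + 6)²) - 1*(-38497) = (-1 - ((5 + 6)²)²)/(8*((5 + 6)²)) - 1*(-38497) = (-1 - (11²)²)/(8*(11²)) + 38497 = (⅛)*(-1 - 1*121²)/121 + 38497 = (⅛)*(1/121)*(-1 - 1*14641) + 38497 = (⅛)*(1/121)*(-1 - 14641) + 38497 = (⅛)*(1/121)*(-14642) + 38497 = -7321/484 + 38497 = 18625227/484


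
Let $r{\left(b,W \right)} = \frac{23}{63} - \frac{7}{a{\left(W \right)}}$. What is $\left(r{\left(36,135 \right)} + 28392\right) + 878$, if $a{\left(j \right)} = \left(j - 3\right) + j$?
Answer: $\frac{164118790}{5607} \approx 29270.0$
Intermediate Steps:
$a{\left(j \right)} = -3 + 2 j$ ($a{\left(j \right)} = \left(-3 + j\right) + j = -3 + 2 j$)
$r{\left(b,W \right)} = \frac{23}{63} - \frac{7}{-3 + 2 W}$
$\left(r{\left(36,135 \right)} + 28392\right) + 878 = \left(\frac{2 \left(-255 + 23 \cdot 135\right)}{63 \left(-3 + 2 \cdot 135\right)} + 28392\right) + 878 = \left(\frac{2 \left(-255 + 3105\right)}{63 \left(-3 + 270\right)} + 28392\right) + 878 = \left(\frac{2}{63} \cdot \frac{1}{267} \cdot 2850 + 28392\right) + 878 = \left(\frac{1900}{5607} + 28392\right) + 878 = \frac{159195844}{5607} + 878 = \frac{164118790}{5607}$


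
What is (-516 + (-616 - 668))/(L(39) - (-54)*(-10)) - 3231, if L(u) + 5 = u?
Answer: -816543/253 ≈ -3227.4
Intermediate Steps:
L(u) = -5 + u
(-516 + (-616 - 668))/(L(39) - (-54)*(-10)) - 3231 = (-516 + (-616 - 668))/((-5 + 39) - (-54)*(-10)) - 3231 = (-516 - 1284)/(34 - 54*10) - 3231 = -1800/(34 - 540) - 3231 = -1800/(-506) - 3231 = -1800*(-1/506) - 3231 = 900/253 - 3231 = -816543/253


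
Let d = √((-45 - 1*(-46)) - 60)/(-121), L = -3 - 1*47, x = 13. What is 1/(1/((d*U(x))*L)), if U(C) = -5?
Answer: -250*I*√59/121 ≈ -15.87*I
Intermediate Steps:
L = -50 (L = -3 - 47 = -50)
d = -I*√59/121 (d = √((-45 + 46) - 60)*(-1/121) = √(1 - 60)*(-1/121) = √(-59)*(-1/121) = (I*√59)*(-1/121) = -I*√59/121 ≈ -0.06348*I)
1/(1/((d*U(x))*L)) = 1/(1/((-I*√59/121*(-5))*(-50))) = 1/(1/((5*I*√59/121)*(-50))) = 1/(1/(-250*I*√59/121)) = 1/(121*I*√59/14750) = -250*I*√59/121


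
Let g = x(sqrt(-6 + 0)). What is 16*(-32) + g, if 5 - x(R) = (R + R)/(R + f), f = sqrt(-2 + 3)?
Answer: (-509*sqrt(6) + 507*I)/(sqrt(6) - I) ≈ -508.71 - 0.69985*I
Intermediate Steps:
f = 1 (f = sqrt(1) = 1)
x(R) = 5 - 2*R/(1 + R) (x(R) = 5 - (R + R)/(R + 1) = 5 - 2*R/(1 + R))
g = (5 + 3*I*sqrt(6))/(1 + I*sqrt(6)) (g = (5 + 3*sqrt(-6 + 0))/(1 + sqrt(-6 + 0)) = (5 + 3*sqrt(-6))/(1 + sqrt(-6)) = (5 + 3*(I*sqrt(6)))/(1 + I*sqrt(6)) = (5 + 3*I*sqrt(6))/(1 + I*sqrt(6)) ≈ 3.2857 - 0.69985*I)
16*(-32) + g = 16*(-32) + (-5*I + 3*sqrt(6))/(sqrt(6) - I) = -512 + (-5*I + 3*sqrt(6))/(sqrt(6) - I)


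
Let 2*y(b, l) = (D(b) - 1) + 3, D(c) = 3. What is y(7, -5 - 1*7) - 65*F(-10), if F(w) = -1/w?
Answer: -4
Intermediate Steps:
y(b, l) = 5/2 (y(b, l) = ((3 - 1) + 3)/2 = (2 + 3)/2 = (½)*5 = 5/2)
y(7, -5 - 1*7) - 65*F(-10) = 5/2 - (-65)/(-10) = 5/2 - (-65)*(-1)/10 = 5/2 - 65*⅒ = 5/2 - 13/2 = -4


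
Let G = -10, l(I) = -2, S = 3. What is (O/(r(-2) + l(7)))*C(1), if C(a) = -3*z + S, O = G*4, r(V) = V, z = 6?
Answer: -150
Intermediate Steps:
O = -40 (O = -10*4 = -40)
C(a) = -15 (C(a) = -3*6 + 3 = -18 + 3 = -15)
(O/(r(-2) + l(7)))*C(1) = -40/(-2 - 2)*(-15) = -40/(-4)*(-15) = -40*(-¼)*(-15) = 10*(-15) = -150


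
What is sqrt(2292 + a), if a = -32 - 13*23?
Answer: sqrt(1961) ≈ 44.283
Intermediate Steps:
a = -331 (a = -32 - 299 = -331)
sqrt(2292 + a) = sqrt(2292 - 331) = sqrt(1961)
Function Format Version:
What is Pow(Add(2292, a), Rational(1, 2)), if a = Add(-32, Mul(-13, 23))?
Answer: Pow(1961, Rational(1, 2)) ≈ 44.283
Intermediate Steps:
a = -331 (a = Add(-32, -299) = -331)
Pow(Add(2292, a), Rational(1, 2)) = Pow(Add(2292, -331), Rational(1, 2)) = Pow(1961, Rational(1, 2))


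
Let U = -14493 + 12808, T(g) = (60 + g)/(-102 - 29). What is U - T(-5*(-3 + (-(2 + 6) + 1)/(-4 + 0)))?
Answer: -882675/524 ≈ -1684.5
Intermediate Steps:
T(g) = -60/131 - g/131 (T(g) = (60 + g)/(-131) = (60 + g)*(-1/131) = -60/131 - g/131)
U = -1685
U - T(-5*(-3 + (-(2 + 6) + 1)/(-4 + 0))) = -1685 - (-60/131 - (-5)*(-3 + (-(2 + 6) + 1)/(-4 + 0))/131) = -1685 - (-60/131 - (-5)*(-3 + (-1*8 + 1)/(-4))/131) = -1685 - (-60/131 - (-5)*(-3 + (-8 + 1)*(-1/4))/131) = -1685 - (-60/131 - (-5)*(-3 - 7*(-1/4))/131) = -1685 - (-60/131 - (-5)*(-3 + 7/4)/131) = -1685 - (-60/131 - (-5)*(-5)/(131*4)) = -1685 - (-60/131 - 1/131*25/4) = -1685 - (-60/131 - 25/524) = -1685 - 1*(-265/524) = -1685 + 265/524 = -882675/524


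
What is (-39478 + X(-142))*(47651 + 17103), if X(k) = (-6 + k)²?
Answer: -1137986796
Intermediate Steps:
(-39478 + X(-142))*(47651 + 17103) = (-39478 + (-6 - 142)²)*(47651 + 17103) = (-39478 + (-148)²)*64754 = (-39478 + 21904)*64754 = -17574*64754 = -1137986796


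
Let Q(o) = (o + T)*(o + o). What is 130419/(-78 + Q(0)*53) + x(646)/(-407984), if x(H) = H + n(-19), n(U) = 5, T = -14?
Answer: -8868152679/5303792 ≈ -1672.0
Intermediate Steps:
Q(o) = 2*o*(-14 + o) (Q(o) = (o - 14)*(o + o) = (-14 + o)*(2*o) = 2*o*(-14 + o))
x(H) = 5 + H (x(H) = H + 5 = 5 + H)
130419/(-78 + Q(0)*53) + x(646)/(-407984) = 130419/(-78 + (2*0*(-14 + 0))*53) + (5 + 646)/(-407984) = 130419/(-78 + (2*0*(-14))*53) + 651*(-1/407984) = 130419/(-78 + 0*53) - 651/407984 = 130419/(-78 + 0) - 651/407984 = 130419/(-78) - 651/407984 = 130419*(-1/78) - 651/407984 = -43473/26 - 651/407984 = -8868152679/5303792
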